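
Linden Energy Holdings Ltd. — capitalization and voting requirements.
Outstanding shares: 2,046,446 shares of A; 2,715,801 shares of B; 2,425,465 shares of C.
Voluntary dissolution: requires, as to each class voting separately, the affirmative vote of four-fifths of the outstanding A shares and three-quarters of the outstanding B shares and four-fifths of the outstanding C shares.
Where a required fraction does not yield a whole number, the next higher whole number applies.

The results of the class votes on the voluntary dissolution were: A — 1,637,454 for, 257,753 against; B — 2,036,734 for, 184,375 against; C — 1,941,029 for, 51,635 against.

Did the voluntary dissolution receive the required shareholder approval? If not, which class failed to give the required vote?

A: 4/5 of 2046446 = 1637156.80, rounded up to 1637157; 1,637,157 required, 1,637,454 in favor — approved.
B: 3/4 of 2715801 = 2036850.75, rounded up to 2036851; 2,036,851 required, 2,036,734 in favor — not approved.
C: 4/5 of 2425465 = 1940372; 1,940,372 required, 1,941,029 in favor — approved.

Not approved — the B shares did not give the required vote.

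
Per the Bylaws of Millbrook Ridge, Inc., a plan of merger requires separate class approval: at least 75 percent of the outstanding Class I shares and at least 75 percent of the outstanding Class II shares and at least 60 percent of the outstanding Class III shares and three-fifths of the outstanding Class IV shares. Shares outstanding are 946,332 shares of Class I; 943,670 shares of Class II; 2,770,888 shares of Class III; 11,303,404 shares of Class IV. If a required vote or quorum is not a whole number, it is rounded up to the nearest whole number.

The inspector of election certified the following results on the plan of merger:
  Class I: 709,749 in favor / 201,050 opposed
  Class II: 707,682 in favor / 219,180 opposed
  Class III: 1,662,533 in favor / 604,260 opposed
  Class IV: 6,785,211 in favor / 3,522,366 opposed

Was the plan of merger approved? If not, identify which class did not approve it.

Not approved — the Class II shares did not give the required vote.

Class I: 3/4 of 946332 = 709749; 709,749 required, 709,749 in favor — approved.
Class II: 3/4 of 943670 = 707752.50, rounded up to 707753; 707,753 required, 707,682 in favor — not approved.
Class III: 3/5 of 2770888 = 1662532.80, rounded up to 1662533; 1,662,533 required, 1,662,533 in favor — approved.
Class IV: 3/5 of 11303404 = 6782042.40, rounded up to 6782043; 6,782,043 required, 6,785,211 in favor — approved.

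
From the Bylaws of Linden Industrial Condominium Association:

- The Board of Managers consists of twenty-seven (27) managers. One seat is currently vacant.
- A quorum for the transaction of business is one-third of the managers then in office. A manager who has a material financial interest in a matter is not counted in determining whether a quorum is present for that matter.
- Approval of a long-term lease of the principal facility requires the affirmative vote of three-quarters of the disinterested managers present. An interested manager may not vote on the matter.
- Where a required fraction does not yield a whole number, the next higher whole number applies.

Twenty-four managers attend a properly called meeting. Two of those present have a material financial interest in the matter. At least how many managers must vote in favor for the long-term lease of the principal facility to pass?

The long-term lease of the principal facility requires three-fourths of the disinterested managers present (24 − 2 = 22).
3/4 of 22 = 16.50, rounded up to 17.

17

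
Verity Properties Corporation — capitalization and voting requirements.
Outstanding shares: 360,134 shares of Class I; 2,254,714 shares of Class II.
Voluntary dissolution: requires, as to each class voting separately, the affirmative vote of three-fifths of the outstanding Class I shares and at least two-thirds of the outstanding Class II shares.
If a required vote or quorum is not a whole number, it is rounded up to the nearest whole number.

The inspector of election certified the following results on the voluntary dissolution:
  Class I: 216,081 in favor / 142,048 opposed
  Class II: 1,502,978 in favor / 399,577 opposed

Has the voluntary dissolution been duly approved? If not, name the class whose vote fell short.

Not approved — the Class II shares did not give the required vote.

Class I: 3/5 of 360134 = 216080.40, rounded up to 216081; 216,081 required, 216,081 in favor — approved.
Class II: 2/3 of 2254714 = 1503142.67, rounded up to 1503143; 1,503,143 required, 1,502,978 in favor — not approved.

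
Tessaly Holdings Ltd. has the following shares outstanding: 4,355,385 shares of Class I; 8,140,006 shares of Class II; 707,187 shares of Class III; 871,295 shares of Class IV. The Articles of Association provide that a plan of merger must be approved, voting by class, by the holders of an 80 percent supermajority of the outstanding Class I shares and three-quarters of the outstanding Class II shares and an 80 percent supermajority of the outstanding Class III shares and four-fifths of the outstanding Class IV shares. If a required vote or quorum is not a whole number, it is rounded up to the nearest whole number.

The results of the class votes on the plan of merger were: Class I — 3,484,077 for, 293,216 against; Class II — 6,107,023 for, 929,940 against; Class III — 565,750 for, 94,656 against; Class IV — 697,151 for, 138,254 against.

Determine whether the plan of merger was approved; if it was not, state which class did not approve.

Not approved — the Class I shares did not give the required vote.

Class I: 4/5 of 4355385 = 3484308; 3,484,308 required, 3,484,077 in favor — not approved.
Class II: 3/4 of 8140006 = 6105004.50, rounded up to 6105005; 6,105,005 required, 6,107,023 in favor — approved.
Class III: 4/5 of 707187 = 565749.60, rounded up to 565750; 565,750 required, 565,750 in favor — approved.
Class IV: 4/5 of 871295 = 697036; 697,036 required, 697,151 in favor — approved.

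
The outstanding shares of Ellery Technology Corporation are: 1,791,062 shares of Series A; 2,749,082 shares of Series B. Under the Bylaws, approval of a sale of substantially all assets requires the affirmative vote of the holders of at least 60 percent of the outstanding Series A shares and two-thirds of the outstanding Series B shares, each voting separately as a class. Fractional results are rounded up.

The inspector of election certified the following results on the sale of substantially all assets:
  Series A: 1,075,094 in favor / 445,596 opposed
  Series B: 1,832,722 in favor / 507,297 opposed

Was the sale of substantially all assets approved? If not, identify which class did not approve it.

Series A: 3/5 of 1791062 = 1074637.20, rounded up to 1074638; 1,074,638 required, 1,075,094 in favor — approved.
Series B: 2/3 of 2749082 = 1832721.33, rounded up to 1832722; 1,832,722 required, 1,832,722 in favor — approved.

Approved — every class gave the required vote.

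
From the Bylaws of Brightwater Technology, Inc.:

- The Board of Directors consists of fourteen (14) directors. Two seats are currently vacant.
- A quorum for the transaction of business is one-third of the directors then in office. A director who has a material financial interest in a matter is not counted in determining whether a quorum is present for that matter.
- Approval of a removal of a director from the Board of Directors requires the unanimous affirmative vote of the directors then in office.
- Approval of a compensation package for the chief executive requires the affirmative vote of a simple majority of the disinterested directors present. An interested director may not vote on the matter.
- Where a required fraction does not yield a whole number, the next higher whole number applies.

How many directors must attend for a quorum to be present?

1/3 of 12 = 4.

4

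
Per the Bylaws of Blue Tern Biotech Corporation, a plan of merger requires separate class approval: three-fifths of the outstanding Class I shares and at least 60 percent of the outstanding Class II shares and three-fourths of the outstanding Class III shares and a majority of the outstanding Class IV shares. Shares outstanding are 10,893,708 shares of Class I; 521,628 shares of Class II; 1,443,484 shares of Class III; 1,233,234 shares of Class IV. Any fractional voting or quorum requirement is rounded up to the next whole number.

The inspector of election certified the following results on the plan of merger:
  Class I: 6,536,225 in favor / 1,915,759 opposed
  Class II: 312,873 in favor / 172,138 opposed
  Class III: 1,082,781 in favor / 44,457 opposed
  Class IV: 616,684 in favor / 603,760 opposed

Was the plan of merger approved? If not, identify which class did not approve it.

Not approved — the Class II shares did not give the required vote.

Class I: 3/5 of 10893708 = 6536224.80, rounded up to 6536225; 6,536,225 required, 6,536,225 in favor — approved.
Class II: 3/5 of 521628 = 312976.80, rounded up to 312977; 312,977 required, 312,873 in favor — not approved.
Class III: 3/4 of 1443484 = 1082613; 1,082,613 required, 1,082,781 in favor — approved.
Class IV: a majority of 1233234 is 616618; 616,618 required, 616,684 in favor — approved.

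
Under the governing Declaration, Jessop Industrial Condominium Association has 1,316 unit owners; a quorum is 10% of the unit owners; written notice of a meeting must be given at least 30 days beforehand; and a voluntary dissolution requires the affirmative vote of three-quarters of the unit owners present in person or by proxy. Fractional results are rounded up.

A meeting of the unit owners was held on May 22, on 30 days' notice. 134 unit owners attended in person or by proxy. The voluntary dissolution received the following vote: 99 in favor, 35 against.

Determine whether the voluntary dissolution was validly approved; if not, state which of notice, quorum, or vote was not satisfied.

Notice: 30 days given; 30 required. Satisfied.
Quorum: 10% of 1,316 = 131.60, rounded up to 132; 134 present. Satisfied.
Vote: requires three-fourths of those present (134); 3/4 of 134 = 100.50, rounded up to 101, so 101 needed; 99 in favor. Not satisfied.

Invalid — vote requirement not satisfied.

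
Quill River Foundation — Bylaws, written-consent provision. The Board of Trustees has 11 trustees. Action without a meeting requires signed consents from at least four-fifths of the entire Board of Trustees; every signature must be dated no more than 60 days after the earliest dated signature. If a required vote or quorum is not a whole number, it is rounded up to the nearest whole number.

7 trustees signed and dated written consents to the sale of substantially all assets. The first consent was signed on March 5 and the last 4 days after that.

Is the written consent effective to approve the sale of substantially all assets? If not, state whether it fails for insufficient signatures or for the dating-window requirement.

Signatures required: at least four-fifths of 11 — 4/5 of 11 = 8.80, rounded up to 9, so 9 needed; 7 signed. Insufficient.
Dating window: the latest signature is 4 days after the earliest; the limit is 60 days. Within the window.

Not effective — insufficient signatures.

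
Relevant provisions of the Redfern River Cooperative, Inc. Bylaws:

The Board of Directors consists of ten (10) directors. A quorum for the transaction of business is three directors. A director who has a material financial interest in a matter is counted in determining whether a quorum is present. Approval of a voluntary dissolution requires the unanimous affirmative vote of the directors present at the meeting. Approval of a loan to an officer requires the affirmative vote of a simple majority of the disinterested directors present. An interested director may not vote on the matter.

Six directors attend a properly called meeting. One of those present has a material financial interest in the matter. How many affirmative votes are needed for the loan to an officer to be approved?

3

The loan to an officer requires a majority of the disinterested directors present (6 − 1 = 5).
A majority of 5 is 3.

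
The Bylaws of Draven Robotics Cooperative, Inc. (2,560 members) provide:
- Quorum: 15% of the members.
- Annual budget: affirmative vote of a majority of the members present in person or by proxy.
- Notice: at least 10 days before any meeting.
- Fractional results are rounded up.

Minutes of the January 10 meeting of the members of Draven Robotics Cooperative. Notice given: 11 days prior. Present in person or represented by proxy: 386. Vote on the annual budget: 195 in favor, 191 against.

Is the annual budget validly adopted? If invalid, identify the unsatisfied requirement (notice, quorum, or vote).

Notice: 11 days given; 10 required. Satisfied.
Quorum: 15% of 2,560 = 384; 386 present. Satisfied.
Vote: requires a majority of those present (386); a majority of 386 is 194, so 194 needed; 195 in favor. Satisfied.

Valid — all requirements satisfied.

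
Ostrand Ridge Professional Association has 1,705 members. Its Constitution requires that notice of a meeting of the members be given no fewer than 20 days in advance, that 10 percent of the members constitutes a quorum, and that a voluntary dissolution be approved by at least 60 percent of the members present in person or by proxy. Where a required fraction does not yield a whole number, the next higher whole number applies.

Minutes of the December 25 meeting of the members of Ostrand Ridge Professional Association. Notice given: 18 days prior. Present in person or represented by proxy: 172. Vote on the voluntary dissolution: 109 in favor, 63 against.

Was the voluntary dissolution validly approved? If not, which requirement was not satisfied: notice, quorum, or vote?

Notice: 18 days given; 20 required. Not satisfied.
Quorum: 10% of 1,705 = 170.50, rounded up to 171; 172 present. Satisfied.
Vote: requires three-fifths of those present (172); 3/5 of 172 = 103.20, rounded up to 104, so 104 needed; 109 in favor. Satisfied.

Invalid — notice requirement not satisfied.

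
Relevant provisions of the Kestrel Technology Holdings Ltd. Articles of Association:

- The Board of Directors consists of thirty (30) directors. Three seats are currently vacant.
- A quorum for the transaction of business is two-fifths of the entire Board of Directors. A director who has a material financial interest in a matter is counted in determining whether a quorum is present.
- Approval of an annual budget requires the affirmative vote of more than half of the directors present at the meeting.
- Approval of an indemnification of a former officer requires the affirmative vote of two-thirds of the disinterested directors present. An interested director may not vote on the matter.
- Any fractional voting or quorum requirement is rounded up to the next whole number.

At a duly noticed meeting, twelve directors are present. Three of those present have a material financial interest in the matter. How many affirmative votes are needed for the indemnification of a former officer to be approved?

The indemnification of a former officer requires two-thirds of the disinterested directors present (12 − 3 = 9).
2/3 of 9 = 6.

6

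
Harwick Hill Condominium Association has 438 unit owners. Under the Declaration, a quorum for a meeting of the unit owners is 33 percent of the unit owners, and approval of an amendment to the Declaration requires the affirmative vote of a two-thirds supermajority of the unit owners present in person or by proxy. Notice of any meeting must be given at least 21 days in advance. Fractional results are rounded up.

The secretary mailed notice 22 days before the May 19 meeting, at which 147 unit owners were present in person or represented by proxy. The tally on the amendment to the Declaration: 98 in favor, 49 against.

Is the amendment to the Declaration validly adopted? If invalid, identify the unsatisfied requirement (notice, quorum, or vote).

Valid — all requirements satisfied.

Notice: 22 days given; 21 required. Satisfied.
Quorum: 33% of 438 = 144.54, rounded up to 145; 147 present. Satisfied.
Vote: requires two-thirds of those present (147); 2/3 of 147 = 98, so 98 needed; 98 in favor. Satisfied.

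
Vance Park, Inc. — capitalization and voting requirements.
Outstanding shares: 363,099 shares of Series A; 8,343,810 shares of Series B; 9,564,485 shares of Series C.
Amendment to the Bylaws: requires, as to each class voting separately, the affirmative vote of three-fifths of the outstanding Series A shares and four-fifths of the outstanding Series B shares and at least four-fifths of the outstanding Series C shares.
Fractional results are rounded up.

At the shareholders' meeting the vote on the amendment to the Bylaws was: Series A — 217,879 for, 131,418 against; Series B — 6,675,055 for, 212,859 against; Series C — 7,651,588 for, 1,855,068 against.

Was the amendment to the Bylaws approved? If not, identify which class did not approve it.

Approved — every class gave the required vote.

Series A: 3/5 of 363099 = 217859.40, rounded up to 217860; 217,860 required, 217,879 in favor — approved.
Series B: 4/5 of 8343810 = 6675048; 6,675,048 required, 6,675,055 in favor — approved.
Series C: 4/5 of 9564485 = 7651588; 7,651,588 required, 7,651,588 in favor — approved.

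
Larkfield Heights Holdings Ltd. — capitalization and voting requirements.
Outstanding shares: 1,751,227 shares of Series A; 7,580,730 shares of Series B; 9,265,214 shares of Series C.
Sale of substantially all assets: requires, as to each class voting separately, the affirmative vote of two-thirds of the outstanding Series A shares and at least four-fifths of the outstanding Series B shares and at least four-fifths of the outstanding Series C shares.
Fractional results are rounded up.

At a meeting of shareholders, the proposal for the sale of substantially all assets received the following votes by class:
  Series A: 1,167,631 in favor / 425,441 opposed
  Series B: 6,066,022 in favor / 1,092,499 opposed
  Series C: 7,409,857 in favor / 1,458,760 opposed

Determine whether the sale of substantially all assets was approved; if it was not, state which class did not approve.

Not approved — the Series C shares did not give the required vote.

Series A: 2/3 of 1751227 = 1167484.67, rounded up to 1167485; 1,167,485 required, 1,167,631 in favor — approved.
Series B: 4/5 of 7580730 = 6064584; 6,064,584 required, 6,066,022 in favor — approved.
Series C: 4/5 of 9265214 = 7412171.20, rounded up to 7412172; 7,412,172 required, 7,409,857 in favor — not approved.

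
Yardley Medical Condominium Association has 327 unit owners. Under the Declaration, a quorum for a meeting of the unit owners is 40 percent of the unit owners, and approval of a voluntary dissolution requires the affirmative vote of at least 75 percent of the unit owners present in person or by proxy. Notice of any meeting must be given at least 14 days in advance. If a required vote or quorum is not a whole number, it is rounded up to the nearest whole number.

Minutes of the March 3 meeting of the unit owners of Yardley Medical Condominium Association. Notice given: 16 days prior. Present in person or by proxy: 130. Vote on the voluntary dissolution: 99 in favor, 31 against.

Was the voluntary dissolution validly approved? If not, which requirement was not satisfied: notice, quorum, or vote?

Notice: 16 days given; 14 required. Satisfied.
Quorum: 40% of 327 = 130.80, rounded up to 131; 130 present. Not satisfied.
Vote: requires three-fourths of those present (130); 3/4 of 130 = 97.50, rounded up to 98, so 98 needed; 99 in favor. Satisfied.

Invalid — quorum requirement not satisfied.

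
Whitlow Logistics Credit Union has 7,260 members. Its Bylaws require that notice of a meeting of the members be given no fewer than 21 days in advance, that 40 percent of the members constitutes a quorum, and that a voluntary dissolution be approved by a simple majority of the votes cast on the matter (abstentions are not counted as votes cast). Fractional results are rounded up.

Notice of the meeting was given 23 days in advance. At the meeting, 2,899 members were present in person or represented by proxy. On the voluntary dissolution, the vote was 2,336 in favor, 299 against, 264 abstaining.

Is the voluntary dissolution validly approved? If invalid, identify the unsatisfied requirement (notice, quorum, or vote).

Notice: 23 days given; 21 required. Satisfied.
Quorum: 40% of 7,260 = 2,904; 2,899 present. Not satisfied.
Vote: requires a majority of the votes cast (2,899 − 264 abstaining = 2,635); a majority of 2635 is 1318, so 1,318 needed; 2,336 in favor. Satisfied.

Invalid — quorum requirement not satisfied.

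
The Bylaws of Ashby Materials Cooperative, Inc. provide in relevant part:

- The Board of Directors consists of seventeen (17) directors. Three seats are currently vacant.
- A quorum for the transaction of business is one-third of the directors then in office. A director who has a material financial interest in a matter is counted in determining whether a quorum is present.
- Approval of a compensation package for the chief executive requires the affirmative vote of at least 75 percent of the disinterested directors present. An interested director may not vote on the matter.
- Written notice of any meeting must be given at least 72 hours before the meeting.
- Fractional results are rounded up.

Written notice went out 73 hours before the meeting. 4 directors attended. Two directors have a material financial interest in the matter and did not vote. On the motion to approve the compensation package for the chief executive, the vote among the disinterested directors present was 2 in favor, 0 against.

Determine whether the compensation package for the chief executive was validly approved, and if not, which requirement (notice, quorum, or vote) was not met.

Invalid — quorum requirement not satisfied.

Notice: 73 hours given; 72 required (73 ≥ 72). Satisfied.
Quorum: 4 present (interested directors count toward quorum); quorum is 5. Not satisfied.
Vote: the compensation package for the chief executive requires three-fourths of the disinterested directors present (4 − 2 = 2). 3/4 of 2 = 1.50, rounded up to 2, so 2 affirmative votes are needed; 2 voted in favor. Satisfied. (Moot — without a quorum no business can be validly transacted.)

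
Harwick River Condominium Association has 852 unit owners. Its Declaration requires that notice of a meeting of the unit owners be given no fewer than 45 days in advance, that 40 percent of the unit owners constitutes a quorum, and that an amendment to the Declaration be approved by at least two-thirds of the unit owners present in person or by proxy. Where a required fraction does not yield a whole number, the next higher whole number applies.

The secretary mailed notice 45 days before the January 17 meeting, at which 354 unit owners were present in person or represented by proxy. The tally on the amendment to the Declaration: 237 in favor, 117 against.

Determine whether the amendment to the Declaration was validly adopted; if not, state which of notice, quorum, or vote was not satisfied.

Valid — all requirements satisfied.

Notice: 45 days given; 45 required. Satisfied.
Quorum: 40% of 852 = 340.80, rounded up to 341; 354 present. Satisfied.
Vote: requires two-thirds of those present (354); 2/3 of 354 = 236, so 236 needed; 237 in favor. Satisfied.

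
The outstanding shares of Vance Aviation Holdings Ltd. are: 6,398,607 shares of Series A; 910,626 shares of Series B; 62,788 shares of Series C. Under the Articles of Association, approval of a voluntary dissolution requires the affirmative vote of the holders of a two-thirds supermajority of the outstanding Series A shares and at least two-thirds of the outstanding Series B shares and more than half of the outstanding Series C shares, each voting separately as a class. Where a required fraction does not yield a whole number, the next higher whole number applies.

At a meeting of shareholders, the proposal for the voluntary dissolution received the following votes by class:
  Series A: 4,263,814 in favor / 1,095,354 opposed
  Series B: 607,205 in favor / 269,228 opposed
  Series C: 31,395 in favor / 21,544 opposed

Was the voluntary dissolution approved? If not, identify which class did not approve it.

Not approved — the Series A shares did not give the required vote.

Series A: 2/3 of 6398607 = 4265738; 4,265,738 required, 4,263,814 in favor — not approved.
Series B: 2/3 of 910626 = 607084; 607,084 required, 607,205 in favor — approved.
Series C: a majority of 62788 is 31395; 31,395 required, 31,395 in favor — approved.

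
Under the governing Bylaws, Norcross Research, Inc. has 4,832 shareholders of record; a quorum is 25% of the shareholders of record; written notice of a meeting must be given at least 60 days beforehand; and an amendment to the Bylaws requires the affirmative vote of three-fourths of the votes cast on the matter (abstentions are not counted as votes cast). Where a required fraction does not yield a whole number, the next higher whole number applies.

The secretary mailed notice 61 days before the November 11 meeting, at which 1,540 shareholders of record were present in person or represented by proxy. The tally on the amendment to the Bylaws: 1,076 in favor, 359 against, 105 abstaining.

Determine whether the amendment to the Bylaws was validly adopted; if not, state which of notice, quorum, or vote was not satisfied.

Notice: 61 days given; 60 required. Satisfied.
Quorum: 25% of 4,832 = 1,208; 1,540 present. Satisfied.
Vote: requires three-fourths of the votes cast (1,540 − 105 abstaining = 1,435); 3/4 of 1435 = 1076.25, rounded up to 1077, so 1,077 needed; 1,076 in favor. Not satisfied.

Invalid — vote requirement not satisfied.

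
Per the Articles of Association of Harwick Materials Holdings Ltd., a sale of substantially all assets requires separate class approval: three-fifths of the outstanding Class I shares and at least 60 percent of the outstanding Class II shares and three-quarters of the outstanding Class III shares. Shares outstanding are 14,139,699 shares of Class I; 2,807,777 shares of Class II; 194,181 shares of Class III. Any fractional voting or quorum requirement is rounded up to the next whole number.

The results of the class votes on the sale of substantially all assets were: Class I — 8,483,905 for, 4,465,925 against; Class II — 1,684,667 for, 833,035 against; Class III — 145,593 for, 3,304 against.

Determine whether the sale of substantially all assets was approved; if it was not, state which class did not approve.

Class I: 3/5 of 14139699 = 8483819.40, rounded up to 8483820; 8,483,820 required, 8,483,905 in favor — approved.
Class II: 3/5 of 2807777 = 1684666.20, rounded up to 1684667; 1,684,667 required, 1,684,667 in favor — approved.
Class III: 3/4 of 194181 = 145635.75, rounded up to 145636; 145,636 required, 145,593 in favor — not approved.

Not approved — the Class III shares did not give the required vote.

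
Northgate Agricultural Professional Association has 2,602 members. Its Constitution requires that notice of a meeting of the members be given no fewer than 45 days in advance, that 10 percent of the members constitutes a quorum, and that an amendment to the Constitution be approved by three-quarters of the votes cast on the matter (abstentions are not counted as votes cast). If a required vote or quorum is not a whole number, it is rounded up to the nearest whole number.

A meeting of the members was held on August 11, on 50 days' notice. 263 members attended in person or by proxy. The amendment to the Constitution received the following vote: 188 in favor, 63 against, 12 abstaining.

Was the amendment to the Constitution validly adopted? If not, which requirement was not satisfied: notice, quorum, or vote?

Notice: 50 days given; 45 required. Satisfied.
Quorum: 10% of 2,602 = 260.20, rounded up to 261; 263 present. Satisfied.
Vote: requires three-fourths of the votes cast (263 − 12 abstaining = 251); 3/4 of 251 = 188.25, rounded up to 189, so 189 needed; 188 in favor. Not satisfied.

Invalid — vote requirement not satisfied.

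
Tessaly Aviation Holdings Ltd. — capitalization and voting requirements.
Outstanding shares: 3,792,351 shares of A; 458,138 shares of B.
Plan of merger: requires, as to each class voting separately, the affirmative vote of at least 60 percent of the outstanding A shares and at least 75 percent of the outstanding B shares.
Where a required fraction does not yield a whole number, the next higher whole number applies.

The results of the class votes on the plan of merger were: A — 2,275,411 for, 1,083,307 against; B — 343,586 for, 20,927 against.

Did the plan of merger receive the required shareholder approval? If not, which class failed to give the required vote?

A: 3/5 of 3792351 = 2275410.60, rounded up to 2275411; 2,275,411 required, 2,275,411 in favor — approved.
B: 3/4 of 458138 = 343603.50, rounded up to 343604; 343,604 required, 343,586 in favor — not approved.

Not approved — the B shares did not give the required vote.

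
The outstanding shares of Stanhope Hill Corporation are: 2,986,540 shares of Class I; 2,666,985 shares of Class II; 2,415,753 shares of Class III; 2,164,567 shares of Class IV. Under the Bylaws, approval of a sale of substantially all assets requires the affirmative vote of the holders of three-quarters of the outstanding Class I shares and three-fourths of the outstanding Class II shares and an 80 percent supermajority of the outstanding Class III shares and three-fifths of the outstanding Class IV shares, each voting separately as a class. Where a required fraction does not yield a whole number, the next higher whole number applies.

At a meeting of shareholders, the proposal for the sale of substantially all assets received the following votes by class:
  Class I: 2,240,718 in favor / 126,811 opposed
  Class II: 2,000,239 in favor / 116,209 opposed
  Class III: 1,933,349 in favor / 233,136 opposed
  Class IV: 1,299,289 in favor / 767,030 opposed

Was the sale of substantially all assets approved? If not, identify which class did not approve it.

Approved — every class gave the required vote.

Class I: 3/4 of 2986540 = 2239905; 2,239,905 required, 2,240,718 in favor — approved.
Class II: 3/4 of 2666985 = 2000238.75, rounded up to 2000239; 2,000,239 required, 2,000,239 in favor — approved.
Class III: 4/5 of 2415753 = 1932602.40, rounded up to 1932603; 1,932,603 required, 1,933,349 in favor — approved.
Class IV: 3/5 of 2164567 = 1298740.20, rounded up to 1298741; 1,298,741 required, 1,299,289 in favor — approved.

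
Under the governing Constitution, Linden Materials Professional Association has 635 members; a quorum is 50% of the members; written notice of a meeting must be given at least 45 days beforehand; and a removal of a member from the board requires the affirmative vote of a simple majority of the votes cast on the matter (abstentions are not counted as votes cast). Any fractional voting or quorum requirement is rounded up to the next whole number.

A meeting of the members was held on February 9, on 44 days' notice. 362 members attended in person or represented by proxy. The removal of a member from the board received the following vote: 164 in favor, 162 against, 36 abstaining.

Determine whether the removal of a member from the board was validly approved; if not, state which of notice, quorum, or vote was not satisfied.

Notice: 44 days given; 45 required. Not satisfied.
Quorum: 50% of 635 = 317.50, rounded up to 318; 362 present. Satisfied.
Vote: requires a majority of the votes cast (362 − 36 abstaining = 326); a majority of 326 is 164, so 164 needed; 164 in favor. Satisfied.

Invalid — notice requirement not satisfied.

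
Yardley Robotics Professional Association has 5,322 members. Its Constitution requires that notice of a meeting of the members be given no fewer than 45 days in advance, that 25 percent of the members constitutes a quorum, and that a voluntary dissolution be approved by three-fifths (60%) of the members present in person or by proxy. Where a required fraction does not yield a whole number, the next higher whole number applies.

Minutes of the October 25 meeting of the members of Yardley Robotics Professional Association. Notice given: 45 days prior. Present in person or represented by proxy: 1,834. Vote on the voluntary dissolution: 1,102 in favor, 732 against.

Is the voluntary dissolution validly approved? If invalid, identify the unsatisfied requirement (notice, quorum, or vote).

Valid — all requirements satisfied.

Notice: 45 days given; 45 required. Satisfied.
Quorum: 25% of 5,322 = 1,330.50, rounded up to 1,331; 1,834 present. Satisfied.
Vote: requires three-fifths of those present (1,834); 3/5 of 1834 = 1100.40, rounded up to 1101, so 1,101 needed; 1,102 in favor. Satisfied.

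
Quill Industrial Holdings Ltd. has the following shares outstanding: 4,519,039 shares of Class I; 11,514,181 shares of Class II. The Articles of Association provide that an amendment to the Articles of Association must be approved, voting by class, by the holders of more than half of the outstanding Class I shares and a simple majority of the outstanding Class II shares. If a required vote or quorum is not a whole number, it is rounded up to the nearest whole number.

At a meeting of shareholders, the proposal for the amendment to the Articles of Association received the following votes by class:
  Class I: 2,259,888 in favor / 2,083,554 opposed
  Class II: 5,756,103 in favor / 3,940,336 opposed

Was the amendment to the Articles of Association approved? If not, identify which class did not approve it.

Not approved — the Class II shares did not give the required vote.

Class I: a majority of 4519039 is 2259520; 2,259,520 required, 2,259,888 in favor — approved.
Class II: a majority of 11514181 is 5757091; 5,757,091 required, 5,756,103 in favor — not approved.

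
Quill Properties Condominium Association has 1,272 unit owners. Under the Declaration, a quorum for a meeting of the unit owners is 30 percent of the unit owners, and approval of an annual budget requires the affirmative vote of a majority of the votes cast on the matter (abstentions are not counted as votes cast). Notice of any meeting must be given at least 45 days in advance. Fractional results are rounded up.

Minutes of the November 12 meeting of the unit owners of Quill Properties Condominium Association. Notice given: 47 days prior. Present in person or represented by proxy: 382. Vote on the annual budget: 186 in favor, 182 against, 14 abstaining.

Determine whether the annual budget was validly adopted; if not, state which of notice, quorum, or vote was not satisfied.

Notice: 47 days given; 45 required. Satisfied.
Quorum: 30% of 1,272 = 381.60, rounded up to 382; 382 present. Satisfied.
Vote: requires a majority of the votes cast (382 − 14 abstaining = 368); a majority of 368 is 185, so 185 needed; 186 in favor. Satisfied.

Valid — all requirements satisfied.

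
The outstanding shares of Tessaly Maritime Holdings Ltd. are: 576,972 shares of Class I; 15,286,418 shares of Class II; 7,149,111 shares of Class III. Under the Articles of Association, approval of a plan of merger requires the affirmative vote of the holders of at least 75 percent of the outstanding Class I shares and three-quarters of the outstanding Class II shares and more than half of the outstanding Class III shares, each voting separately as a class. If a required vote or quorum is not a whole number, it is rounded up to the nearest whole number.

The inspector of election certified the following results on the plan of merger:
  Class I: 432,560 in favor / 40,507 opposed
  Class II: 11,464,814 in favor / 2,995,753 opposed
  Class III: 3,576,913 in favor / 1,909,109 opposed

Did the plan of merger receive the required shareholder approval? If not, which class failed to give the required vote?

Not approved — the Class I shares did not give the required vote.

Class I: 3/4 of 576972 = 432729; 432,729 required, 432,560 in favor — not approved.
Class II: 3/4 of 15286418 = 11464813.50, rounded up to 11464814; 11,464,814 required, 11,464,814 in favor — approved.
Class III: a majority of 7149111 is 3574556; 3,574,556 required, 3,576,913 in favor — approved.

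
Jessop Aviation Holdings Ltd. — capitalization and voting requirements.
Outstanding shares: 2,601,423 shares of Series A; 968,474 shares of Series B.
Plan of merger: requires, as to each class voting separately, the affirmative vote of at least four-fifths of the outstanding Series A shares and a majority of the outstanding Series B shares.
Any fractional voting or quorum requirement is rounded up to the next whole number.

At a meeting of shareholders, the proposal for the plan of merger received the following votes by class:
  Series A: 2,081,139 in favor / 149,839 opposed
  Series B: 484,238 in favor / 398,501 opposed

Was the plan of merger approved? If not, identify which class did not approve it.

Series A: 4/5 of 2601423 = 2081138.40, rounded up to 2081139; 2,081,139 required, 2,081,139 in favor — approved.
Series B: a majority of 968474 is 484238; 484,238 required, 484,238 in favor — approved.

Approved — every class gave the required vote.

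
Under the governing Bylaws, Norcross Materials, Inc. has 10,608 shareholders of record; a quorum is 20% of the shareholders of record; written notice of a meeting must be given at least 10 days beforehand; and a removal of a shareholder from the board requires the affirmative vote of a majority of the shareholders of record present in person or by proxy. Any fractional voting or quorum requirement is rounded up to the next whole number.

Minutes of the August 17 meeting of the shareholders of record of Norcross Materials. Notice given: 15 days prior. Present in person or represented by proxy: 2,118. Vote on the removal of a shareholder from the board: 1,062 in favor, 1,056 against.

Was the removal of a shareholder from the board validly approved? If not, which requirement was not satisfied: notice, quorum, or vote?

Notice: 15 days given; 10 required. Satisfied.
Quorum: 20% of 10,608 = 2,121.60, rounded up to 2,122; 2,118 present. Not satisfied.
Vote: requires a majority of those present (2,118); a majority of 2118 is 1060, so 1,060 needed; 1,062 in favor. Satisfied.

Invalid — quorum requirement not satisfied.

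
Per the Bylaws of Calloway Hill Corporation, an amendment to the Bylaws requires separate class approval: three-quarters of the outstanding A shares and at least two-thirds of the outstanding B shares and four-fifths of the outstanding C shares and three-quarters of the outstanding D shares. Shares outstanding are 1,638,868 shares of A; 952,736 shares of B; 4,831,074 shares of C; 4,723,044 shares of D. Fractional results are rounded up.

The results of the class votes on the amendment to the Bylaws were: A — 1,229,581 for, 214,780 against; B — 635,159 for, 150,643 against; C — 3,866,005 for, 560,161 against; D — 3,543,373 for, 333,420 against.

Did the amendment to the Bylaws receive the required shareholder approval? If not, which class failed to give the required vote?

Approved — every class gave the required vote.

A: 3/4 of 1638868 = 1229151; 1,229,151 required, 1,229,581 in favor — approved.
B: 2/3 of 952736 = 635157.33, rounded up to 635158; 635,158 required, 635,159 in favor — approved.
C: 4/5 of 4831074 = 3864859.20, rounded up to 3864860; 3,864,860 required, 3,866,005 in favor — approved.
D: 3/4 of 4723044 = 3542283; 3,542,283 required, 3,543,373 in favor — approved.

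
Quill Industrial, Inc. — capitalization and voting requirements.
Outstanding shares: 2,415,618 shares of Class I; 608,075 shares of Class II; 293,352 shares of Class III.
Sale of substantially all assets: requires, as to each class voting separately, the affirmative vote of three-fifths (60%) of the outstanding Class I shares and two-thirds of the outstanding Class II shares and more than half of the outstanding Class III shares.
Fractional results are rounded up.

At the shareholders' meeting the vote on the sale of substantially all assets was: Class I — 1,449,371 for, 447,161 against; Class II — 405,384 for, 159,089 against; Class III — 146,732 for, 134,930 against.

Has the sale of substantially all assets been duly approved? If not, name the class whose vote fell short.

Class I: 3/5 of 2415618 = 1449370.80, rounded up to 1449371; 1,449,371 required, 1,449,371 in favor — approved.
Class II: 2/3 of 608075 = 405383.33, rounded up to 405384; 405,384 required, 405,384 in favor — approved.
Class III: a majority of 293352 is 146677; 146,677 required, 146,732 in favor — approved.

Approved — every class gave the required vote.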